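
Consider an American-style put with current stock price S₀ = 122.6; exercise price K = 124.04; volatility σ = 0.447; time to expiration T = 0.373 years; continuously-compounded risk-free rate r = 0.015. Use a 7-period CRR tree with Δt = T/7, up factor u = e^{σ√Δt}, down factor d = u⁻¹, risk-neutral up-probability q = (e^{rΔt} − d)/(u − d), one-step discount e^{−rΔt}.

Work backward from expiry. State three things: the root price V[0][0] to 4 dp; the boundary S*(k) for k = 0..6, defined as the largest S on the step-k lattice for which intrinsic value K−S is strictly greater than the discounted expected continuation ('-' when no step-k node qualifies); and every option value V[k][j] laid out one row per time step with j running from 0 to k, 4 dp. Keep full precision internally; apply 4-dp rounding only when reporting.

params: Δt=0.05329 u=1.10870 d=0.90196 q=0.47809 e^(-rΔt)=0.99920
t_7 payoffs: 64.5006 50.8538 34.0791 13.4596 0.0000 0.0000 0.0000 0.0000
t_6: node(6,0) S=66.0111 payoff=58.0289 vs cont=57.9298 → 58.0289 [stop]  node(6,1) S=81.1412 payoff=42.8988 vs cont=42.7997 → 42.8988 [stop]  node(6,2) S=99.7392 payoff=24.3008 vs cont=24.2017 → 24.3008 [stop]  node(6,3) S=122.6000 payoff=1.4400 vs cont=7.0190 → 7.0190 [wait]  node(6,4) S=150.7006 payoff=0.0000 vs cont=0.0000 → 0.0000 [wait]  node(6,5) S=185.2421 payoff=0.0000 vs cont=0.0000 → 0.0000 [wait]  node(6,6) S=227.7006 payoff=0.0000 vs cont=0.0000 → 0.0000 [wait]  ⇒ S*(6)=99.7392
t_5: node(5,0) S=73.1862 payoff=50.8538 vs cont=50.7547 → 50.8538 [stop]  node(5,1) S=89.9609 payoff=34.0791 vs cont=33.9800 → 34.0791 [stop]  node(5,2) S=110.5804 payoff=13.4596 vs cont=16.0257 → 16.0257 [wait]  node(5,3) S=135.9261 payoff=0.0000 vs cont=3.6603 → 3.6603 [wait]  node(5,4) S=167.0811 payoff=0.0000 vs cont=0.0000 → 0.0000 [wait]  node(5,5) S=205.3771 payoff=0.0000 vs cont=0.0000 → 0.0000 [wait]  ⇒ S*(5)=89.9609
t_4: node(4,0) S=81.1412 payoff=42.8988 vs cont=42.7997 → 42.8988 [stop]  node(4,1) S=99.7392 payoff=24.3008 vs cont=25.4275 → 25.4275 [wait]  node(4,2) S=122.6000 payoff=1.4400 vs cont=10.1058 → 10.1058 [wait]  node(4,3) S=150.7006 payoff=0.0000 vs cont=1.9088 → 1.9088 [wait]  node(4,4) S=185.2421 payoff=0.0000 vs cont=0.0000 → 0.0000 [wait]  ⇒ S*(4)=81.1412
t_3: node(3,0) S=89.9609 payoff=34.0791 vs cont=34.5183 → 34.5183 [wait]  node(3,1) S=110.5804 payoff=13.4596 vs cont=18.0878 → 18.0878 [wait]  node(3,2) S=135.9261 payoff=0.0000 vs cont=6.1819 → 6.1819 [wait]  node(3,3) S=167.0811 payoff=0.0000 vs cont=0.9954 → 0.9954 [wait]  ⇒ S*(3)=-
t_2: node(2,0) S=99.7392 payoff=24.3008 vs cont=26.6417 → 26.6417 [wait]  node(2,1) S=122.6000 payoff=1.4400 vs cont=12.3858 → 12.3858 [wait]  node(2,2) S=150.7006 payoff=0.0000 vs cont=3.6993 → 3.6993 [wait]  ⇒ S*(2)=-
t_1: node(1,0) S=110.5804 payoff=13.4596 vs cont=19.8102 → 19.8102 [wait]  node(1,1) S=135.9261 payoff=0.0000 vs cont=8.2263 → 8.2263 [wait]  ⇒ S*(1)=-
t_0: node(0,0) S=122.6000 payoff=1.4400 vs cont=14.2606 → 14.2606 [wait]  ⇒ S*(0)=-

price = 14.2606
boundary = - - - - 81.1412 89.9609 99.7392
tree:
14.2606
19.8102 8.2263
26.6417 12.3858 3.6993
34.5183 18.0878 6.1819 0.9954
42.8988 25.4275 10.1058 1.9088 0.0000
50.8538 34.0791 16.0257 3.6603 0.0000 0.0000
58.0289 42.8988 24.3008 7.0190 0.0000 0.0000 0.0000
64.5006 50.8538 34.0791 13.4596 0.0000 0.0000 0.0000 0.0000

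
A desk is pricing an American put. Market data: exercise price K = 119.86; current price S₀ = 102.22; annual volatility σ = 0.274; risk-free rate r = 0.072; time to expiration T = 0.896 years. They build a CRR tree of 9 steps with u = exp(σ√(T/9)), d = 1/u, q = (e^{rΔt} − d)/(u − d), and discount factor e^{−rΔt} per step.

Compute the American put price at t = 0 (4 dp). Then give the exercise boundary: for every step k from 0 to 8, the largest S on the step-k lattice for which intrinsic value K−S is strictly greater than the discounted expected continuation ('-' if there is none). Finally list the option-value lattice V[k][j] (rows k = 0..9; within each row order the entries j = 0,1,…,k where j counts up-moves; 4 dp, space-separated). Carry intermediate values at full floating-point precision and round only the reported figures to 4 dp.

price = 19.2881
boundary = - 93.7539 85.9891 93.7539 85.9891 93.7539 85.9891 93.7539 102.2200
tree:
19.2881
26.1061 13.2602
33.8709 18.9065 8.2307
40.9927 26.1061 12.5211 4.3834
47.5247 33.8709 18.4284 7.2403 1.8064
53.5156 40.9927 26.1061 11.5951 3.3200 0.4340
59.0104 47.5247 33.8709 17.8511 5.9796 0.9105 0.0000
64.0501 53.5156 40.9927 26.1061 10.4767 1.9103 0.0000 0.0000
68.6724 59.0104 47.5247 33.8709 17.6400 4.0081 0.0000 0.0000 0.0000
72.9118 64.0501 53.5156 40.9927 26.1061 8.4094 0.0000 0.0000 0.0000 0.0000

Δt=0.09956  u=1.09030  d=0.91718  q=0.51995  discount=0.99286
step 9 (expiry): payoffs max(K−S,0) = 72.9118 64.0501 53.5156 40.9927 26.1061 8.4094 0.0000 0.0000 0.0000 0.0000
step 8: (k=8,j=0): S=51.1876, (K−S)⁺=68.6724, hold=67.8163 ⇒ V=68.6724 exercise | (k=8,j=1): S=60.8496, (K−S)⁺=59.0104, hold=58.1543 ⇒ V=59.0104 exercise | (k=8,j=2): S=72.3353, (K−S)⁺=47.5247, hold=46.6686 ⇒ V=47.5247 exercise | (k=8,j=3): S=85.9891, (K−S)⁺=33.8709, hold=33.0149 ⇒ V=33.8709 exercise | (k=8,j=4): S=102.2200, (K−S)⁺=17.6400, hold=16.7839 ⇒ V=17.6400 exercise | (k=8,j=5): S=121.5146, (K−S)⁺=0.0000, hold=4.0081 ⇒ V=4.0081 continue | (k=8,j=6): S=144.4512, (K−S)⁺=0.0000, hold=0.0000 ⇒ V=0.0000 continue | (k=8,j=7): S=171.7172, (K−S)⁺=0.0000, hold=0.0000 ⇒ V=0.0000 continue | (k=8,j=8): S=204.1299, (K−S)⁺=0.0000, hold=0.0000 ⇒ V=0.0000 continue  boundary S*=102.2200
step 7: (k=7,j=0): S=55.8099, (K−S)⁺=64.0501, hold=63.1940 ⇒ V=64.0501 exercise | (k=7,j=1): S=66.3444, (K−S)⁺=53.5156, hold=52.6595 ⇒ V=53.5156 exercise | (k=7,j=2): S=78.8673, (K−S)⁺=40.9927, hold=40.1366 ⇒ V=40.9927 exercise | (k=7,j=3): S=93.7539, (K−S)⁺=26.1061, hold=25.2500 ⇒ V=26.1061 exercise | (k=7,j=4): S=111.4506, (K−S)⁺=8.4094, hold=10.4767 ⇒ V=10.4767 continue | (k=7,j=5): S=132.4875, (K−S)⁺=0.0000, hold=1.9103 ⇒ V=1.9103 continue | (k=7,j=6): S=157.4953, (K−S)⁺=0.0000, hold=0.0000 ⇒ V=0.0000 continue | (k=7,j=7): S=187.2235, (K−S)⁺=0.0000, hold=0.0000 ⇒ V=0.0000 continue  boundary S*=93.7539
step 6: (k=6,j=0): S=60.8496, (K−S)⁺=59.0104, hold=58.1543 ⇒ V=59.0104 exercise | (k=6,j=1): S=72.3353, (K−S)⁺=47.5247, hold=46.6686 ⇒ V=47.5247 exercise | (k=6,j=2): S=85.9891, (K−S)⁺=33.8709, hold=33.0149 ⇒ V=33.8709 exercise | (k=6,j=3): S=102.2200, (K−S)⁺=17.6400, hold=17.8511 ⇒ V=17.8511 continue | (k=6,j=4): S=121.5146, (K−S)⁺=0.0000, hold=5.9796 ⇒ V=5.9796 continue | (k=6,j=5): S=144.4512, (K−S)⁺=0.0000, hold=0.9105 ⇒ V=0.9105 continue | (k=6,j=6): S=171.7172, (K−S)⁺=0.0000, hold=0.0000 ⇒ V=0.0000 continue  boundary S*=85.9891
step 5: (k=5,j=0): S=66.3444, (K−S)⁺=53.5156, hold=52.6595 ⇒ V=53.5156 exercise | (k=5,j=1): S=78.8673, (K−S)⁺=40.9927, hold=40.1366 ⇒ V=40.9927 exercise | (k=5,j=2): S=93.7539, (K−S)⁺=26.1061, hold=25.3590 ⇒ V=26.1061 exercise | (k=5,j=3): S=111.4506, (K−S)⁺=8.4094, hold=11.5951 ⇒ V=11.5951 continue | (k=5,j=4): S=132.4875, (K−S)⁺=0.0000, hold=3.3200 ⇒ V=3.3200 continue | (k=5,j=5): S=157.4953, (K−S)⁺=0.0000, hold=0.4340 ⇒ V=0.4340 continue  boundary S*=93.7539
step 4: (k=4,j=0): S=72.3353, (K−S)⁺=47.5247, hold=46.6686 ⇒ V=47.5247 exercise | (k=4,j=1): S=85.9891, (K−S)⁺=33.8709, hold=33.0149 ⇒ V=33.8709 exercise | (k=4,j=2): S=102.2200, (K−S)⁺=17.6400, hold=18.4284 ⇒ V=18.4284 continue | (k=4,j=3): S=121.5146, (K−S)⁺=0.0000, hold=7.2403 ⇒ V=7.2403 continue | (k=4,j=4): S=144.4512, (K−S)⁺=0.0000, hold=1.8064 ⇒ V=1.8064 continue  boundary S*=85.9891
step 3: (k=3,j=0): S=78.8673, (K−S)⁺=40.9927, hold=40.1366 ⇒ V=40.9927 exercise | (k=3,j=1): S=93.7539, (K−S)⁺=26.1061, hold=25.6570 ⇒ V=26.1061 exercise | (k=3,j=2): S=111.4506, (K−S)⁺=8.4094, hold=12.5211 ⇒ V=12.5211 continue | (k=3,j=3): S=132.4875, (K−S)⁺=0.0000, hold=4.3834 ⇒ V=4.3834 continue  boundary S*=93.7539
step 2: (k=2,j=0): S=85.9891, (K−S)⁺=33.8709, hold=33.0149 ⇒ V=33.8709 exercise | (k=2,j=1): S=102.2200, (K−S)⁺=17.6400, hold=18.9065 ⇒ V=18.9065 continue | (k=2,j=2): S=121.5146, (K−S)⁺=0.0000, hold=8.2307 ⇒ V=8.2307 continue  boundary S*=85.9891
step 1: (k=1,j=0): S=93.7539, (K−S)⁺=26.1061, hold=25.9038 ⇒ V=26.1061 exercise | (k=1,j=1): S=111.4506, (K−S)⁺=8.4094, hold=13.2602 ⇒ V=13.2602 continue  boundary S*=93.7539
step 0: (k=0,j=0): S=102.2200, (K−S)⁺=17.6400, hold=19.2881 ⇒ V=19.2881 continue  boundary S*=-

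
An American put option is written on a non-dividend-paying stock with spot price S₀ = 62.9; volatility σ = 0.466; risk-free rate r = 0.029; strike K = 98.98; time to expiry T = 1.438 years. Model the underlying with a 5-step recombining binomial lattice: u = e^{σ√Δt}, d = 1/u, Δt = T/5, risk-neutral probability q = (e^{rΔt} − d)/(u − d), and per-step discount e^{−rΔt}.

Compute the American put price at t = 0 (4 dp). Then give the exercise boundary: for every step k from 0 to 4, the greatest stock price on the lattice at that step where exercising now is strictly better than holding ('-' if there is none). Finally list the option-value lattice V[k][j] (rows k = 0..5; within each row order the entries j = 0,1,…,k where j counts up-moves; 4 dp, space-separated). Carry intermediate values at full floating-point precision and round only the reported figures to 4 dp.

Δt=0.28760, u=1.28391, d=0.77887, q=0.45443, disc=e^(-rΔt)=0.99169
k=5 terminal: V=max(K-S,0) → 80.9506 69.2600 49.9889 18.2222 0.0000 0.0000
k=4: j=0 S=23.1481 intr=75.8319 cont=75.0098 V=75.8319[EX]; j=1 S=38.1578 intr=60.8222 cont=60.0001 V=60.8222[EX]; j=2 S=62.9000 intr=36.0800 cont=35.2579 V=36.0800[EX]; j=3 S=103.6855 intr=0.0000 cont=9.8589 V=9.8589[hold]; j=4 S=170.9171 intr=0.0000 cont=0.0000 V=0.0000[hold]  S*(4)=62.9000
k=3: j=0 S=29.7200 intr=69.2600 cont=68.4379 V=69.2600[EX]; j=1 S=48.9911 intr=49.9889 cont=49.1668 V=49.9889[EX]; j=2 S=80.7578 intr=18.2222 cont=23.9637 V=23.9637[hold]; j=3 S=133.1226 intr=0.0000 cont=5.3341 V=5.3341[hold]  S*(3)=48.9911
k=2: j=0 S=38.1578 intr=60.8222 cont=60.0001 V=60.8222[EX]; j=1 S=62.9000 intr=36.0800 cont=37.8453 V=37.8453[hold]; j=2 S=103.6855 intr=0.0000 cont=15.3691 V=15.3691[hold]  S*(2)=38.1578
k=1: j=0 S=48.9911 intr=49.9889 cont=49.9624 V=49.9889[EX]; j=1 S=80.7578 intr=18.2222 cont=27.4020 V=27.4020[hold]  S*(1)=48.9911
k=0: j=0 S=62.9000 intr=36.0800 cont=39.3948 V=39.3948[hold]  S*(0)=-

price = 39.3948
boundary = - 48.9911 38.1578 48.9911 62.9000
tree:
39.3948
49.9889 27.4020
60.8222 37.8453 15.3691
69.2600 49.9889 23.9637 5.3341
75.8319 60.8222 36.0800 9.8589 0.0000
80.9506 69.2600 49.9889 18.2222 0.0000 0.0000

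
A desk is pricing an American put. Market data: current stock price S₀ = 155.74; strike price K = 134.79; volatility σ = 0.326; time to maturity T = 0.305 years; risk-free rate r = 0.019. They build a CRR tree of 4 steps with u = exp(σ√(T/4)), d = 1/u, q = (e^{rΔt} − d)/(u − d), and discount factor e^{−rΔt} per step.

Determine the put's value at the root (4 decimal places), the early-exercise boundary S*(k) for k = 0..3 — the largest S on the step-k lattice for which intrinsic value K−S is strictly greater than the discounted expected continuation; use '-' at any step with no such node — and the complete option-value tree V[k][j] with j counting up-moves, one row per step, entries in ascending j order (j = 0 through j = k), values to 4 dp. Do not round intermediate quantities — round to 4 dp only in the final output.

Δt=0.07625, u=1.09420, d=0.91391, q=0.48555, disc=e^(-rΔt)=0.99855
k=4 terminal: V=max(K-S,0) → 26.1424 4.7101 0.0000 0.0000 0.0000
k=3: j=0 S=118.8817 intr=15.9083 cont=15.7132 V=15.9083[EX]; j=1 S=142.3328 intr=0.0000 cont=2.4196 V=2.4196[hold]; j=2 S=170.4101 intr=0.0000 cont=0.0000 V=0.0000[hold]; j=3 S=204.0259 intr=0.0000 cont=0.0000 V=0.0000[hold]  S*(3)=118.8817
k=2: j=0 S=130.0799 intr=4.7101 cont=9.3453 V=9.3453[hold]; j=1 S=155.7400 intr=0.0000 cont=1.2430 V=1.2430[hold]; j=2 S=186.4620 intr=0.0000 cont=0.0000 V=0.0000[hold]  S*(2)=-
k=1: j=0 S=142.3328 intr=0.0000 cont=5.4034 V=5.4034[hold]; j=1 S=170.4101 intr=0.0000 cont=0.6385 V=0.6385[hold]  S*(1)=-
k=0: j=0 S=155.7400 intr=0.0000 cont=3.0853 V=3.0853[hold]  S*(0)=-

price = 3.0853
boundary = - - - 118.8817
tree:
3.0853
5.4034 0.6385
9.3453 1.2430 0.0000
15.9083 2.4196 0.0000 0.0000
26.1424 4.7101 0.0000 0.0000 0.0000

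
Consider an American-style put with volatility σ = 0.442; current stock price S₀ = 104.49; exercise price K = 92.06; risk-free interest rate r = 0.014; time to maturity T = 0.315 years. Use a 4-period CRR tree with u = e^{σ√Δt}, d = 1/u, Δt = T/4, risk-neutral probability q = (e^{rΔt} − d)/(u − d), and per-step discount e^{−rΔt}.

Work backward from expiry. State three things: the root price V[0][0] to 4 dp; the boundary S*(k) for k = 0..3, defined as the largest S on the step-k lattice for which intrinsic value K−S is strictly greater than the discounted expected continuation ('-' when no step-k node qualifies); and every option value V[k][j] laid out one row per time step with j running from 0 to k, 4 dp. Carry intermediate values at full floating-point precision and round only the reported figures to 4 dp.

price = 5.0882
boundary = - - - 72.0229
tree:
5.0882
8.2971 1.5315
13.1569 2.9118 0.0000
20.0371 5.5362 0.0000 0.0000
28.4387 10.5261 0.0000 0.0000 0.0000

Δt=0.07875, u=1.13206, d=0.88335, q=0.47347, disc=e^(-rΔt)=0.99890
k=4 terminal: V=max(K-S,0) → 28.4387 10.5261 0.0000 0.0000 0.0000
k=3: j=0 S=72.0229 intr=20.0371 cont=19.9357 V=20.0371[EX]; j=1 S=92.3010 intr=0.0000 cont=5.5362 V=5.5362[hold]; j=2 S=118.2886 intr=0.0000 cont=0.0000 V=0.0000[hold]; j=3 S=151.5930 intr=0.0000 cont=0.0000 V=0.0000[hold]  S*(3)=72.0229
k=2: j=0 S=81.5339 intr=10.5261 cont=13.1569 V=13.1569[hold]; j=1 S=104.4900 intr=0.0000 cont=2.9118 V=2.9118[hold]; j=2 S=133.9094 intr=0.0000 cont=0.0000 V=0.0000[hold]  S*(2)=-
k=1: j=0 S=92.3010 intr=0.0000 cont=8.2971 V=8.2971[hold]; j=1 S=118.2886 intr=0.0000 cont=1.5315 V=1.5315[hold]  S*(1)=-
k=0: j=0 S=104.4900 intr=0.0000 cont=5.0882 V=5.0882[hold]  S*(0)=-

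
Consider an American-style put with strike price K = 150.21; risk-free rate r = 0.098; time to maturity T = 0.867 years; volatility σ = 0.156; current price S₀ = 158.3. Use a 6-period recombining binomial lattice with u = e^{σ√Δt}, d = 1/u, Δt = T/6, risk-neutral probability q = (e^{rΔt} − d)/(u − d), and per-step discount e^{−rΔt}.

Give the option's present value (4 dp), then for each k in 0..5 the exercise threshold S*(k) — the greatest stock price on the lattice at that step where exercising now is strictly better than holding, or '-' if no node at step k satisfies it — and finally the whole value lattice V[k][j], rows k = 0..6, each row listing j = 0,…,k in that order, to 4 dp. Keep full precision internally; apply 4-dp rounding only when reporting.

price = 2.5281
boundary = - - - 132.5010 140.5961 132.5010
tree:
2.5281
5.0236 0.9609
9.6415 2.1315 0.2203
17.7090 4.6094 0.5663 0.0000
25.3379 9.6139 1.4555 0.0000 0.0000
32.5276 17.7090 3.7407 0.0000 0.0000 0.0000
39.3034 25.3379 9.6139 0.0000 0.0000 0.0000 0.0000

Δt=0.14450  u=1.06109  d=0.94242  q=0.60536  discount=0.98594
step 6 (expiry): payoffs max(K−S,0) = 39.3034 25.3379 9.6139 0.0000 0.0000 0.0000 0.0000
step 5: (k=5,j=0): S=117.6824, (K−S)⁺=32.5276, hold=30.4155 ⇒ V=32.5276 exercise | (k=5,j=1): S=132.5010, (K−S)⁺=17.7090, hold=15.5968 ⇒ V=17.7090 exercise | (k=5,j=2): S=149.1856, (K−S)⁺=1.0244, hold=3.7407 ⇒ V=3.7407 continue | (k=5,j=3): S=167.9712, (K−S)⁺=0.0000, hold=0.0000 ⇒ V=0.0000 continue | (k=5,j=4): S=189.1222, (K−S)⁺=0.0000, hold=0.0000 ⇒ V=0.0000 continue | (k=5,j=5): S=212.9366, (K−S)⁺=0.0000, hold=0.0000 ⇒ V=0.0000 continue  boundary S*=132.5010
step 4: (k=4,j=0): S=124.8721, (K−S)⁺=25.3379, hold=23.2258 ⇒ V=25.3379 exercise | (k=4,j=1): S=140.5961, (K−S)⁺=9.6139, hold=9.1231 ⇒ V=9.6139 exercise | (k=4,j=2): S=158.3000, (K−S)⁺=0.0000, hold=1.4555 ⇒ V=1.4555 continue | (k=4,j=3): S=178.2332, (K−S)⁺=0.0000, hold=0.0000 ⇒ V=0.0000 continue | (k=4,j=4): S=200.6765, (K−S)⁺=0.0000, hold=0.0000 ⇒ V=0.0000 continue  boundary S*=140.5961
step 3: (k=3,j=0): S=132.5010, (K−S)⁺=17.7090, hold=15.5968 ⇒ V=17.7090 exercise | (k=3,j=1): S=149.1856, (K−S)⁺=1.0244, hold=4.6094 ⇒ V=4.6094 continue | (k=3,j=2): S=167.9712, (K−S)⁺=0.0000, hold=0.5663 ⇒ V=0.5663 continue | (k=3,j=3): S=189.1222, (K−S)⁺=0.0000, hold=0.0000 ⇒ V=0.0000 continue  boundary S*=132.5010
step 2: (k=2,j=0): S=140.5961, (K−S)⁺=9.6139, hold=9.6415 ⇒ V=9.6415 continue | (k=2,j=1): S=158.3000, (K−S)⁺=0.0000, hold=2.1315 ⇒ V=2.1315 continue | (k=2,j=2): S=178.2332, (K−S)⁺=0.0000, hold=0.2203 ⇒ V=0.2203 continue  boundary S*=-
step 1: (k=1,j=0): S=149.1856, (K−S)⁺=1.0244, hold=5.0236 ⇒ V=5.0236 continue | (k=1,j=1): S=167.9712, (K−S)⁺=0.0000, hold=0.9609 ⇒ V=0.9609 continue  boundary S*=-
step 0: (k=0,j=0): S=158.3000, (K−S)⁺=0.0000, hold=2.5281 ⇒ V=2.5281 continue  boundary S*=-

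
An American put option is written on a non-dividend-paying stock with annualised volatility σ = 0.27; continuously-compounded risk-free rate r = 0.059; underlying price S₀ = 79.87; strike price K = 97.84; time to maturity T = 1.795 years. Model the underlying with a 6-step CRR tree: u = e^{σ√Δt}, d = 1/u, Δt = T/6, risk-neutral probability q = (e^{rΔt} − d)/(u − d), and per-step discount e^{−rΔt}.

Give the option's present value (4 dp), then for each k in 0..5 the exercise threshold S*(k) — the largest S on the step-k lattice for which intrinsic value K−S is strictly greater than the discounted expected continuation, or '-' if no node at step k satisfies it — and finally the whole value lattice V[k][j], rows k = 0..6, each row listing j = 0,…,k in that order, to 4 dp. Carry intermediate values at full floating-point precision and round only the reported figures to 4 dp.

price = 19.6555
boundary = - 68.9044 59.4444 68.9044 79.8700 68.9044
tree:
19.6555
28.9356 11.8681
38.3956 18.9239 5.8424
46.5569 28.9356 10.4449 1.8472
53.5977 38.3956 17.9700 3.9432 0.0000
59.6718 46.5569 28.9356 8.4178 0.0000 0.0000
64.9120 53.5977 38.3956 17.9700 0.0000 0.0000 0.0000

Δt=0.29917, u=1.15914, d=0.86271, q=0.52322, disc=e^(-rΔt)=0.98250
k=6 terminal: V=max(K-S,0) → 64.9120 53.5977 38.3956 17.9700 0.0000 0.0000 0.0000
k=5: j=0 S=38.1682 intr=59.6718 cont=57.9600 V=59.6718[EX]; j=1 S=51.2831 intr=46.5569 cont=44.8451 V=46.5569[EX]; j=2 S=68.9044 intr=28.9356 cont=27.2237 V=28.9356[EX]; j=3 S=92.5806 intr=5.2594 cont=8.4178 V=8.4178[hold]; j=4 S=124.3921 intr=0.0000 cont=0.0000 V=0.0000[hold]; j=5 S=167.1344 intr=0.0000 cont=0.0000 V=0.0000[hold]  S*(5)=68.9044
k=4: j=0 S=44.2423 intr=53.5977 cont=51.8859 V=53.5977[EX]; j=1 S=59.4444 intr=38.3956 cont=36.6838 V=38.3956[EX]; j=2 S=79.8700 intr=17.9700 cont=17.8819 V=17.9700[EX]; j=3 S=107.3140 intr=0.0000 cont=3.9432 V=3.9432[hold]; j=4 S=144.1881 intr=0.0000 cont=0.0000 V=0.0000[hold]  S*(4)=79.8700
k=3: j=0 S=51.2831 intr=46.5569 cont=44.8451 V=46.5569[EX]; j=1 S=68.9044 intr=28.9356 cont=27.2237 V=28.9356[EX]; j=2 S=92.5806 intr=5.2594 cont=10.4449 V=10.4449[hold]; j=3 S=124.3921 intr=0.0000 cont=1.8472 V=1.8472[hold]  S*(3)=68.9044
k=2: j=0 S=59.4444 intr=38.3956 cont=36.6838 V=38.3956[EX]; j=1 S=79.8700 intr=17.9700 cont=18.9239 V=18.9239[hold]; j=2 S=107.3140 intr=0.0000 cont=5.8424 V=5.8424[hold]  S*(2)=59.4444
k=1: j=0 S=68.9044 intr=28.9356 cont=27.7141 V=28.9356[EX]; j=1 S=92.5806 intr=5.2594 cont=11.8681 V=11.8681[hold]  S*(1)=68.9044
k=0: j=0 S=79.8700 intr=17.9700 cont=19.6555 V=19.6555[hold]  S*(0)=-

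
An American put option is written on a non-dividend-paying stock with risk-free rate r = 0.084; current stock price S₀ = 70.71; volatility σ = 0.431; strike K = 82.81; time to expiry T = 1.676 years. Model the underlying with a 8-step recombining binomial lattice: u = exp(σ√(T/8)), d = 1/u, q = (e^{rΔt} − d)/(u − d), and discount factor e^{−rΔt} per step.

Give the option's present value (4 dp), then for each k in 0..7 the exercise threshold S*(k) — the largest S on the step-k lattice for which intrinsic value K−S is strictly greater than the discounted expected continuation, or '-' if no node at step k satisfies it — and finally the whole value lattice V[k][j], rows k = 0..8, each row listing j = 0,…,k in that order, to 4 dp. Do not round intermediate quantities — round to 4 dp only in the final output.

price = 18.8834
boundary = - - 47.6575 39.1252 47.6575 39.1252 47.6575 58.0505
tree:
18.8834
26.1433 12.1696
35.1525 17.9088 6.7633
43.6848 25.5418 10.7802 2.9167
50.6896 35.1525 16.6735 5.1671 0.7303
56.4402 43.6848 24.8206 8.9775 1.4734 0.0000
61.1613 50.6896 35.1525 15.1923 2.9726 0.0000 0.0000
65.0372 56.4402 43.6848 24.7595 5.9974 0.0000 0.0000 0.0000
68.2191 61.1613 50.6896 35.1525 12.1000 0.0000 0.0000 0.0000 0.0000

params: Δt=0.20950 u=1.21808 d=0.82097 q=0.49555 e^(-rΔt)=0.98256
t_8 payoffs: 68.2191 61.1613 50.6896 35.1525 12.1000 0.0000 0.0000 0.0000 0.0000
t_7: node(7,0) S=17.7728 payoff=65.0372 vs cont=63.5926 → 65.0372 [stop]  node(7,1) S=26.3698 payoff=56.4402 vs cont=54.9957 → 56.4402 [stop]  node(7,2) S=39.1252 payoff=43.6848 vs cont=42.2403 → 43.6848 [stop]  node(7,3) S=58.0505 payoff=24.7595 vs cont=23.3150 → 24.7595 [stop]  node(7,4) S=86.1303 payoff=0.0000 vs cont=5.9974 → 5.9974 [wait]  node(7,5) S=127.7925 payoff=0.0000 vs cont=0.0000 → 0.0000 [wait]  node(7,6) S=189.6074 payoff=0.0000 vs cont=0.0000 → 0.0000 [wait]  node(7,7) S=281.3229 payoff=0.0000 vs cont=0.0000 → 0.0000 [wait]  ⇒ S*(7)=58.0505
t_6: node(6,0) S=21.6487 payoff=61.1613 vs cont=59.7168 → 61.1613 [stop]  node(6,1) S=32.1204 payoff=50.6896 vs cont=49.2450 → 50.6896 [stop]  node(6,2) S=47.6575 payoff=35.1525 vs cont=33.7080 → 35.1525 [stop]  node(6,3) S=70.7100 payoff=12.1000 vs cont=15.1923 → 15.1923 [wait]  node(6,4) S=104.9133 payoff=0.0000 vs cont=2.9726 → 2.9726 [wait]  node(6,5) S=155.6612 payoff=0.0000 vs cont=0.0000 → 0.0000 [wait]  node(6,6) S=230.9565 payoff=0.0000 vs cont=0.0000 → 0.0000 [wait]  ⇒ S*(6)=47.6575
t_5: node(5,0) S=26.3698 payoff=56.4402 vs cont=54.9957 → 56.4402 [stop]  node(5,1) S=39.1252 payoff=43.6848 vs cont=42.2403 → 43.6848 [stop]  node(5,2) S=58.0505 payoff=24.7595 vs cont=24.8206 → 24.8206 [wait]  node(5,3) S=86.1303 payoff=0.0000 vs cont=8.9775 → 8.9775 [wait]  node(5,4) S=127.7925 payoff=0.0000 vs cont=1.4734 → 1.4734 [wait]  node(5,5) S=189.6074 payoff=0.0000 vs cont=0.0000 → 0.0000 [wait]  ⇒ S*(5)=39.1252
t_4: node(4,0) S=32.1204 payoff=50.6896 vs cont=49.2450 → 50.6896 [stop]  node(4,1) S=47.6575 payoff=35.1525 vs cont=33.7377 → 35.1525 [stop]  node(4,2) S=70.7100 payoff=12.1000 vs cont=16.6735 → 16.6735 [wait]  node(4,3) S=104.9133 payoff=0.0000 vs cont=5.1671 → 5.1671 [wait]  node(4,4) S=155.6612 payoff=0.0000 vs cont=0.7303 → 0.7303 [wait]  ⇒ S*(4)=47.6575
t_3: node(3,0) S=39.1252 payoff=43.6848 vs cont=42.2403 → 43.6848 [stop]  node(3,1) S=58.0505 payoff=24.7595 vs cont=25.5418 → 25.5418 [wait]  node(3,2) S=86.1303 payoff=0.0000 vs cont=10.7802 → 10.7802 [wait]  node(3,3) S=127.7925 payoff=0.0000 vs cont=2.9167 → 2.9167 [wait]  ⇒ S*(3)=39.1252
t_2: node(2,0) S=47.6575 payoff=35.1525 vs cont=34.0889 → 35.1525 [stop]  node(2,1) S=70.7100 payoff=12.1000 vs cont=17.9088 → 17.9088 [wait]  node(2,2) S=104.9133 payoff=0.0000 vs cont=6.7633 → 6.7633 [wait]  ⇒ S*(2)=47.6575
t_1: node(1,0) S=58.0505 payoff=24.7595 vs cont=26.1433 → 26.1433 [wait]  node(1,1) S=86.1303 payoff=0.0000 vs cont=12.1696 → 12.1696 [wait]  ⇒ S*(1)=-
t_0: node(0,0) S=70.7100 payoff=12.1000 vs cont=18.8834 → 18.8834 [wait]  ⇒ S*(0)=-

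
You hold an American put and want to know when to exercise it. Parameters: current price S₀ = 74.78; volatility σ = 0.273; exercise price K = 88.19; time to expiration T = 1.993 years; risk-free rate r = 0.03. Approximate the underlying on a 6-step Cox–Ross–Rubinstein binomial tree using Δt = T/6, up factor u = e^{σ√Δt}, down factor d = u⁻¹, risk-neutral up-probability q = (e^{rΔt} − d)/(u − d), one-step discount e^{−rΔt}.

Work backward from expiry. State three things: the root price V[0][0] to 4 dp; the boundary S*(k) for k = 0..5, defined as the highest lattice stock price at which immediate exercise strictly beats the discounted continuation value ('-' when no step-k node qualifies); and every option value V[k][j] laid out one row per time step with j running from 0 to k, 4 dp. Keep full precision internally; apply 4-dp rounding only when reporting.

Δt=0.33217, u=1.17039, d=0.85441, q=0.49244, disc=e^(-rΔt)=0.99008
k=6 terminal: V=max(K-S,0) → 59.0967 48.3374 33.5990 13.4100 0.0000 0.0000 0.0000
k=5: j=0 S=34.0506 intr=54.1394 cont=53.2649 V=54.1394[EX]; j=1 S=46.6433 intr=41.5467 cont=40.6723 V=41.5467[EX]; j=2 S=63.8930 intr=24.2970 cont=23.4225 V=24.2970[EX]; j=3 S=87.5221 intr=0.6679 cont=6.7389 V=6.7389[hold]; j=4 S=119.8897 intr=0.0000 cont=0.0000 V=0.0000[hold]; j=5 S=164.2276 intr=0.0000 cont=0.0000 V=0.0000[hold]  S*(5)=63.8930
k=4: j=0 S=39.8526 intr=48.3374 cont=47.4629 V=48.3374[EX]; j=1 S=54.5910 intr=33.5990 cont=32.7245 V=33.5990[EX]; j=2 S=74.7800 intr=13.4100 cont=15.4955 V=15.4955[hold]; j=3 S=102.4353 intr=0.0000 cont=3.3865 V=3.3865[hold]; j=4 S=140.3182 intr=0.0000 cont=0.0000 V=0.0000[hold]  S*(4)=54.5910
k=3: j=0 S=46.6433 intr=41.5467 cont=40.6723 V=41.5467[EX]; j=1 S=63.8930 intr=24.2970 cont=24.4393 V=24.4393[hold]; j=2 S=87.5221 intr=0.6679 cont=9.4380 V=9.4380[hold]; j=3 S=119.8897 intr=0.0000 cont=1.7018 V=1.7018[hold]  S*(3)=46.6433
k=2: j=0 S=54.5910 intr=33.5990 cont=32.7939 V=33.5990[EX]; j=1 S=74.7800 intr=13.4100 cont=16.8830 V=16.8830[hold]; j=2 S=102.4353 intr=0.0000 cont=5.5726 V=5.5726[hold]  S*(2)=54.5910
k=1: j=0 S=63.8930 intr=24.2970 cont=25.1158 V=25.1158[hold]; j=1 S=87.5221 intr=0.6679 cont=11.2011 V=11.2011[hold]  S*(1)=-
k=0: j=0 S=74.7800 intr=13.4100 cont=18.0826 V=18.0826[hold]  S*(0)=-

price = 18.0826
boundary = - - 54.5910 46.6433 54.5910 63.8930
tree:
18.0826
25.1158 11.2011
33.5990 16.8830 5.5726
41.5467 24.4393 9.4380 1.7018
48.3374 33.5990 15.4955 3.3865 0.0000
54.1394 41.5467 24.2970 6.7389 0.0000 0.0000
59.0967 48.3374 33.5990 13.4100 0.0000 0.0000 0.0000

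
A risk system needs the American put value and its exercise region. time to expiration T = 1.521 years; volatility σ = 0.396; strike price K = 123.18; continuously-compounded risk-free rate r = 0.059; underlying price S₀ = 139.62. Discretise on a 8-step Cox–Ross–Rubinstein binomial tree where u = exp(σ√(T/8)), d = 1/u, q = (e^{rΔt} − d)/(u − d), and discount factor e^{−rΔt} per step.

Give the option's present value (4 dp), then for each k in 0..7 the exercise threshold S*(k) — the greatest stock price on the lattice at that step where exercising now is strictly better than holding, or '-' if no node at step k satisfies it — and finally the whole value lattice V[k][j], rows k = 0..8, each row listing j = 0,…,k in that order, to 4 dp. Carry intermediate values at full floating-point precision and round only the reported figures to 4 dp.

Δt=0.19012  u=1.18847  d=0.84142  q=0.48944  discount=0.98885
step 8 (expiry): payoffs max(K−S,0) = 88.1021 73.6336 53.1973 24.3317 0.0000 0.0000 0.0000 0.0000 0.0000
step 7: (k=7,j=0): S=41.6891, (K−S)⁺=81.4909, hold=80.1168 ⇒ V=81.4909 exercise | (k=7,j=1): S=58.8845, (K−S)⁺=64.2955, hold=62.9214 ⇒ V=64.2955 exercise | (k=7,j=2): S=83.1725, (K−S)⁺=40.0075, hold=38.6335 ⇒ V=40.0075 exercise | (k=7,j=3): S=117.4785, (K−S)⁺=5.7015, hold=12.2842 ⇒ V=12.2842 continue | (k=7,j=4): S=165.9346, (K−S)⁺=0.0000, hold=0.0000 ⇒ V=0.0000 continue | (k=7,j=5): S=234.3772, (K−S)⁺=0.0000, hold=0.0000 ⇒ V=0.0000 continue | (k=7,j=6): S=331.0503, (K−S)⁺=0.0000, hold=0.0000 ⇒ V=0.0000 continue | (k=7,j=7): S=467.5978, (K−S)⁺=0.0000, hold=0.0000 ⇒ V=0.0000 continue  boundary S*=83.1725
step 6: (k=6,j=0): S=49.5464, (K−S)⁺=73.6336, hold=72.2596 ⇒ V=73.6336 exercise | (k=6,j=1): S=69.9827, (K−S)⁺=53.1973, hold=51.8233 ⇒ V=53.1973 exercise | (k=6,j=2): S=98.8483, (K−S)⁺=24.3317, hold=26.1436 ⇒ V=26.1436 continue | (k=6,j=3): S=139.6200, (K−S)⁺=0.0000, hold=6.2018 ⇒ V=6.2018 continue | (k=6,j=4): S=197.2087, (K−S)⁺=0.0000, hold=0.0000 ⇒ V=0.0000 continue | (k=6,j=5): S=278.5510, (K−S)⁺=0.0000, hold=0.0000 ⇒ V=0.0000 continue | (k=6,j=6): S=393.4443, (K−S)⁺=0.0000, hold=0.0000 ⇒ V=0.0000 continue  boundary S*=69.9827
step 5: (k=5,j=0): S=58.8845, (K−S)⁺=64.2955, hold=62.9214 ⇒ V=64.2955 exercise | (k=5,j=1): S=83.1725, (K−S)⁺=40.0075, hold=39.5104 ⇒ V=40.0075 exercise | (k=5,j=2): S=117.4785, (K−S)⁺=5.7015, hold=16.2005 ⇒ V=16.2005 continue | (k=5,j=3): S=165.9346, (K−S)⁺=0.0000, hold=3.1311 ⇒ V=3.1311 continue | (k=5,j=4): S=234.3772, (K−S)⁺=0.0000, hold=0.0000 ⇒ V=0.0000 continue | (k=5,j=5): S=331.0503, (K−S)⁺=0.0000, hold=0.0000 ⇒ V=0.0000 continue  boundary S*=83.1725
step 4: (k=4,j=0): S=69.9827, (K−S)⁺=53.1973, hold=51.8233 ⇒ V=53.1973 exercise | (k=4,j=1): S=98.8483, (K−S)⁺=24.3317, hold=28.0390 ⇒ V=28.0390 continue | (k=4,j=2): S=139.6200, (K−S)⁺=0.0000, hold=9.6944 ⇒ V=9.6944 continue | (k=4,j=3): S=197.2087, (K−S)⁺=0.0000, hold=1.5807 ⇒ V=1.5807 continue | (k=4,j=4): S=278.5510, (K−S)⁺=0.0000, hold=0.0000 ⇒ V=0.0000 continue  boundary S*=69.9827
step 3: (k=3,j=0): S=83.1725, (K−S)⁺=40.0075, hold=40.4277 ⇒ V=40.4277 continue | (k=3,j=1): S=117.4785, (K−S)⁺=5.7015, hold=18.8477 ⇒ V=18.8477 continue | (k=3,j=2): S=165.9346, (K−S)⁺=0.0000, hold=5.6594 ⇒ V=5.6594 continue | (k=3,j=3): S=234.3772, (K−S)⁺=0.0000, hold=0.7981 ⇒ V=0.7981 continue  boundary S*=-
step 2: (k=2,j=0): S=98.8483, (K−S)⁺=24.3317, hold=29.5324 ⇒ V=29.5324 continue | (k=2,j=1): S=139.6200, (K−S)⁺=0.0000, hold=12.2546 ⇒ V=12.2546 continue | (k=2,j=2): S=197.2087, (K−S)⁺=0.0000, hold=3.2435 ⇒ V=3.2435 continue  boundary S*=-
step 1: (k=1,j=0): S=117.4785, (K−S)⁺=5.7015, hold=20.8408 ⇒ V=20.8408 continue | (k=1,j=1): S=165.9346, (K−S)⁺=0.0000, hold=7.7566 ⇒ V=7.7566 continue  boundary S*=-
step 0: (k=0,j=0): S=139.6200, (K−S)⁺=0.0000, hold=14.2758 ⇒ V=14.2758 continue  boundary S*=-

price = 14.2758
boundary = - - - - 69.9827 83.1725 69.9827 83.1725
tree:
14.2758
20.8408 7.7566
29.5324 12.2546 3.2435
40.4277 18.8477 5.6594 0.7981
53.1973 28.0390 9.6944 1.5807 0.0000
64.2955 40.0075 16.2005 3.1311 0.0000 0.0000
73.6336 53.1973 26.1436 6.2018 0.0000 0.0000 0.0000
81.4909 64.2955 40.0075 12.2842 0.0000 0.0000 0.0000 0.0000
88.1021 73.6336 53.1973 24.3317 0.0000 0.0000 0.0000 0.0000 0.0000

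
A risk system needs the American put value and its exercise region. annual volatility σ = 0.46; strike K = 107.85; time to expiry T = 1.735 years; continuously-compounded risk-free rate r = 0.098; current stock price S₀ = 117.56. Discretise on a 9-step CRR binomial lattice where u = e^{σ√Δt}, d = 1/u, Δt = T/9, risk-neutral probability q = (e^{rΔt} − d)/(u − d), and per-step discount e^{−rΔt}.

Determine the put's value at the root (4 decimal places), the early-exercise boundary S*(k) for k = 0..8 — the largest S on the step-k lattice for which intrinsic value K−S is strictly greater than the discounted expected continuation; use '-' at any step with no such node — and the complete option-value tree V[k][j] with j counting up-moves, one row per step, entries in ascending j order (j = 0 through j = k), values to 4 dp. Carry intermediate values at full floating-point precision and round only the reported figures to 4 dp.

params: Δt=0.19278 u=1.22381 d=0.81712 q=0.49657 e^(-rΔt)=0.98129
t_9 payoffs: 88.7589 79.2570 65.0259 43.7118 11.7894 0.0000 0.0000 0.0000 0.0000 0.0000
t_8: node(8,0) S=23.3639 payoff=84.4861 vs cont=82.4677 → 84.4861 [stop]  node(8,1) S=34.9924 payoff=72.8576 vs cont=70.8392 → 72.8576 [stop]  node(8,2) S=52.4086 payoff=55.4414 vs cont=53.4230 → 55.4414 [stop]  node(8,3) S=78.4930 payoff=29.3570 vs cont=27.3386 → 29.3570 [stop]  node(8,4) S=117.5600 payoff=0.0000 vs cont=5.8240 → 5.8240 [wait]  node(8,5) S=176.0712 payoff=0.0000 vs cont=0.0000 → 0.0000 [wait]  node(8,6) S=263.7041 payoff=0.0000 vs cont=0.0000 → 0.0000 [wait]  node(8,7) S=394.9532 payoff=0.0000 vs cont=0.0000 → 0.0000 [wait]  node(8,8) S=591.5267 payoff=0.0000 vs cont=0.0000 → 0.0000 [wait]  ⇒ S*(8)=78.4930
t_7: node(7,0) S=28.5930 payoff=79.2570 vs cont=77.2386 → 79.2570 [stop]  node(7,1) S=42.8241 payoff=65.0259 vs cont=63.0075 → 65.0259 [stop]  node(7,2) S=64.1382 payoff=43.7118 vs cont=41.6934 → 43.7118 [stop]  node(7,3) S=96.0606 payoff=11.7894 vs cont=17.3404 → 17.3404 [wait]  node(7,4) S=143.8712 payoff=0.0000 vs cont=2.8771 → 2.8771 [wait]  node(7,5) S=215.4778 payoff=0.0000 vs cont=0.0000 → 0.0000 [wait]  node(7,6) S=322.7240 payoff=0.0000 vs cont=0.0000 → 0.0000 [wait]  node(7,7) S=483.3481 payoff=0.0000 vs cont=0.0000 → 0.0000 [wait]  ⇒ S*(7)=64.1382
t_6: node(6,0) S=34.9924 payoff=72.8576 vs cont=70.8392 → 72.8576 [stop]  node(6,1) S=52.4086 payoff=55.4414 vs cont=53.4230 → 55.4414 [stop]  node(6,2) S=78.4930 payoff=29.3570 vs cont=30.0435 → 30.0435 [wait]  node(6,3) S=117.5600 payoff=0.0000 vs cont=9.9682 → 9.9682 [wait]  node(6,4) S=176.0712 payoff=0.0000 vs cont=1.4213 → 1.4213 [wait]  node(6,5) S=263.7041 payoff=0.0000 vs cont=0.0000 → 0.0000 [wait]  node(6,6) S=394.9532 payoff=0.0000 vs cont=0.0000 → 0.0000 [wait]  ⇒ S*(6)=52.4086
t_5: node(5,0) S=42.8241 payoff=65.0259 vs cont=63.0075 → 65.0259 [stop]  node(5,1) S=64.1382 payoff=43.7118 vs cont=42.0280 → 43.7118 [stop]  node(5,2) S=96.0606 payoff=11.7894 vs cont=19.6990 → 19.6990 [wait]  node(5,3) S=143.8712 payoff=0.0000 vs cont=5.6169 → 5.6169 [wait]  node(5,4) S=215.4778 payoff=0.0000 vs cont=0.7021 → 0.7021 [wait]  node(5,5) S=322.7240 payoff=0.0000 vs cont=0.0000 → 0.0000 [wait]  ⇒ S*(5)=64.1382
t_4: node(4,0) S=52.4086 payoff=55.4414 vs cont=53.4230 → 55.4414 [stop]  node(4,1) S=78.4930 payoff=29.3570 vs cont=31.1928 → 31.1928 [wait]  node(4,2) S=117.5600 payoff=0.0000 vs cont=12.4684 → 12.4684 [wait]  node(4,3) S=176.0712 payoff=0.0000 vs cont=3.1169 → 3.1169 [wait]  node(4,4) S=263.7041 payoff=0.0000 vs cont=0.3469 → 0.3469 [wait]  ⇒ S*(4)=52.4086
t_3: node(3,0) S=64.1382 payoff=43.7118 vs cont=42.5880 → 43.7118 [stop]  node(3,1) S=96.0606 payoff=11.7894 vs cont=21.4850 → 21.4850 [wait]  node(3,2) S=143.8712 payoff=0.0000 vs cont=7.6783 → 7.6783 [wait]  node(3,3) S=215.4778 payoff=0.0000 vs cont=1.7088 → 1.7088 [wait]  ⇒ S*(3)=64.1382
t_2: node(2,0) S=78.4930 payoff=29.3570 vs cont=32.0631 → 32.0631 [wait]  node(2,1) S=117.5600 payoff=0.0000 vs cont=14.3552 → 14.3552 [wait]  node(2,2) S=176.0712 payoff=0.0000 vs cont=4.6258 → 4.6258 [wait]  ⇒ S*(2)=-
t_1: node(1,0) S=96.0606 payoff=11.7894 vs cont=22.8343 → 22.8343 [wait]  node(1,1) S=143.8712 payoff=0.0000 vs cont=9.3456 → 9.3456 [wait]  ⇒ S*(1)=-
t_0: node(0,0) S=117.5600 payoff=0.0000 vs cont=15.8342 → 15.8342 [wait]  ⇒ S*(0)=-

price = 15.8342
boundary = - - - 64.1382 52.4086 64.1382 52.4086 64.1382 78.4930
tree:
15.8342
22.8343 9.3456
32.0631 14.3552 4.6258
43.7118 21.4850 7.6783 1.7088
55.4414 31.1928 12.4684 3.1169 0.3469
65.0259 43.7118 19.6990 5.6169 0.7021 0.0000
72.8576 55.4414 30.0435 9.9682 1.4213 0.0000 0.0000
79.2570 65.0259 43.7118 17.3404 2.8771 0.0000 0.0000 0.0000
84.4861 72.8576 55.4414 29.3570 5.8240 0.0000 0.0000 0.0000 0.0000
88.7589 79.2570 65.0259 43.7118 11.7894 0.0000 0.0000 0.0000 0.0000 0.0000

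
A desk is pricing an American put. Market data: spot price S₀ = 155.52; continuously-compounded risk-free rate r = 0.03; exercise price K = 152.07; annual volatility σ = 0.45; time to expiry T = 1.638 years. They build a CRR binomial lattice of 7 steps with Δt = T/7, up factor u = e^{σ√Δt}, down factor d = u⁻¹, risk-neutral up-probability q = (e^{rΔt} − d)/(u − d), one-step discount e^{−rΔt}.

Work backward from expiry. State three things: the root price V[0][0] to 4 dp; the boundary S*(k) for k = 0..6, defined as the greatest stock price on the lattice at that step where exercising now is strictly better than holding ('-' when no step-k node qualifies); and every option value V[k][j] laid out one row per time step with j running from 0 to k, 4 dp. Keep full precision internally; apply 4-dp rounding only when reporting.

price = 30.8080
boundary = - - - 80.9419 65.1082 80.9419 100.6262
tree:
30.8080
42.0977 18.1230
55.7342 26.8502 8.2304
71.1281 38.6472 13.5138 2.1996
86.9618 53.6494 21.7559 4.1161 0.0000
99.6981 71.1281 34.1013 7.7025 0.0000 0.0000
109.9430 86.9618 51.4438 14.4138 0.0000 0.0000 0.0000
118.1838 99.6981 71.1281 26.9725 0.0000 0.0000 0.0000 0.0000

params: Δt=0.23400 u=1.24319 d=0.80438 q=0.46185 e^(-rΔt)=0.99300
t_7 payoffs: 118.1838 99.6981 71.1281 26.9725 0.0000 0.0000 0.0000 0.0000
t_6: node(6,0) S=42.1270 payoff=109.9430 vs cont=108.8792 → 109.9430 [stop]  node(6,1) S=65.1082 payoff=86.9618 vs cont=85.8980 → 86.9618 [stop]  node(6,2) S=100.6262 payoff=51.4438 vs cont=50.3800 → 51.4438 [stop]  node(6,3) S=155.5200 payoff=0.0000 vs cont=14.4138 → 14.4138 [wait]  node(6,4) S=240.3596 payoff=0.0000 vs cont=0.0000 → 0.0000 [wait]  node(6,5) S=371.4812 payoff=0.0000 vs cont=0.0000 → 0.0000 [wait]  node(6,6) S=574.1324 payoff=0.0000 vs cont=0.0000 → 0.0000 [wait]  ⇒ S*(6)=100.6262
t_5: node(5,0) S=52.3719 payoff=99.6981 vs cont=98.6343 → 99.6981 [stop]  node(5,1) S=80.9419 payoff=71.1281 vs cont=70.0643 → 71.1281 [stop]  node(5,2) S=125.0975 payoff=26.9725 vs cont=34.1013 → 34.1013 [wait]  node(5,3) S=193.3410 payoff=0.0000 vs cont=7.7025 → 7.7025 [wait]  node(5,4) S=298.8128 payoff=0.0000 vs cont=0.0000 → 0.0000 [wait]  node(5,5) S=461.8218 payoff=0.0000 vs cont=0.0000 → 0.0000 [wait]  ⇒ S*(5)=80.9419
t_4: node(4,0) S=65.1082 payoff=86.9618 vs cont=85.8980 → 86.9618 [stop]  node(4,1) S=100.6262 payoff=51.4438 vs cont=53.6494 → 53.6494 [wait]  node(4,2) S=155.5200 payoff=0.0000 vs cont=21.7559 → 21.7559 [wait]  node(4,3) S=240.3596 payoff=0.0000 vs cont=4.1161 → 4.1161 [wait]  node(4,4) S=371.4812 payoff=0.0000 vs cont=0.0000 → 0.0000 [wait]  ⇒ S*(4)=65.1082
t_3: node(3,0) S=80.9419 payoff=71.1281 vs cont=71.0759 → 71.1281 [stop]  node(3,1) S=125.0975 payoff=26.9725 vs cont=38.6472 → 38.6472 [wait]  node(3,2) S=193.3410 payoff=0.0000 vs cont=13.5138 → 13.5138 [wait]  node(3,3) S=298.8128 payoff=0.0000 vs cont=2.1996 → 2.1996 [wait]  ⇒ S*(3)=80.9419
t_2: node(2,0) S=100.6262 payoff=51.4438 vs cont=55.7342 → 55.7342 [wait]  node(2,1) S=155.5200 payoff=0.0000 vs cont=26.8502 → 26.8502 [wait]  node(2,2) S=240.3596 payoff=0.0000 vs cont=8.2304 → 8.2304 [wait]  ⇒ S*(2)=-
t_1: node(1,0) S=125.0975 payoff=26.9725 vs cont=42.0977 → 42.0977 [wait]  node(1,1) S=193.3410 payoff=0.0000 vs cont=18.1230 → 18.1230 [wait]  ⇒ S*(1)=-
t_0: node(0,0) S=155.5200 payoff=0.0000 vs cont=30.8080 → 30.8080 [wait]  ⇒ S*(0)=-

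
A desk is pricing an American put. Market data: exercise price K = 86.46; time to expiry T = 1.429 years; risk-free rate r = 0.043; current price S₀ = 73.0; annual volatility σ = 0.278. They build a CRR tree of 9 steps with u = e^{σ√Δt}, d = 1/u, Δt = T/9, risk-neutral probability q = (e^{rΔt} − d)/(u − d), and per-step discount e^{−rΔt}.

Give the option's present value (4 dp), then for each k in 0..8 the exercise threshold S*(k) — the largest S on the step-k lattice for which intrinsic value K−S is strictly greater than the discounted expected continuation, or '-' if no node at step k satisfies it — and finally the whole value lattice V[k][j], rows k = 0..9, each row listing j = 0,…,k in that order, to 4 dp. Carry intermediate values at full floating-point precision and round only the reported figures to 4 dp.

Δt=0.15878  u=1.11714  d=0.89514  q=0.50319  discount=0.99320
step 9 (expiry): payoffs max(K−S,0) = 59.5233 52.8428 44.5054 34.1004 21.1147 4.9086 0.0000 0.0000 0.0000 0.0000
step 8: (k=8,j=0): S=30.0921, (K−S)⁺=56.3679, hold=55.7796 ⇒ V=56.3679 exercise | (k=8,j=1): S=37.5552, (K−S)⁺=48.9048, hold=48.3165 ⇒ V=48.9048 exercise | (k=8,j=2): S=46.8692, (K−S)⁺=39.5908, hold=39.0025 ⇒ V=39.5908 exercise | (k=8,j=3): S=58.4932, (K−S)⁺=27.9668, hold=27.3785 ⇒ V=27.9668 exercise | (k=8,j=4): S=73.0000, (K−S)⁺=13.4600, hold=12.8717 ⇒ V=13.4600 exercise | (k=8,j=5): S=91.1046, (K−S)⁺=0.0000, hold=2.4220 ⇒ V=2.4220 continue | (k=8,j=6): S=113.6993, (K−S)⁺=0.0000, hold=0.0000 ⇒ V=0.0000 continue | (k=8,j=7): S=141.8977, (K−S)⁺=0.0000, hold=0.0000 ⇒ V=0.0000 continue | (k=8,j=8): S=177.0895, (K−S)⁺=0.0000, hold=0.0000 ⇒ V=0.0000 continue  boundary S*=73.0000
step 7: (k=7,j=0): S=33.6172, (K−S)⁺=52.8428, hold=52.2545 ⇒ V=52.8428 exercise | (k=7,j=1): S=41.9546, (K−S)⁺=44.5054, hold=43.9171 ⇒ V=44.5054 exercise | (k=7,j=2): S=52.3596, (K−S)⁺=34.1004, hold=33.5121 ⇒ V=34.1004 exercise | (k=7,j=3): S=65.3453, (K−S)⁺=21.1147, hold=20.5264 ⇒ V=21.1147 exercise | (k=7,j=4): S=81.5514, (K−S)⁺=4.9086, hold=7.8520 ⇒ V=7.8520 continue | (k=7,j=5): S=101.7769, (K−S)⁺=0.0000, hold=1.1951 ⇒ V=1.1951 continue | (k=7,j=6): S=127.0184, (K−S)⁺=0.0000, hold=0.0000 ⇒ V=0.0000 continue | (k=7,j=7): S=158.5200, (K−S)⁺=0.0000, hold=0.0000 ⇒ V=0.0000 continue  boundary S*=65.3453
step 6: (k=6,j=0): S=37.5552, (K−S)⁺=48.9048, hold=48.3165 ⇒ V=48.9048 exercise | (k=6,j=1): S=46.8692, (K−S)⁺=39.5908, hold=39.0025 ⇒ V=39.5908 exercise | (k=6,j=2): S=58.4932, (K−S)⁺=27.9668, hold=27.3785 ⇒ V=27.9668 exercise | (k=6,j=3): S=73.0000, (K−S)⁺=13.4600, hold=14.3427 ⇒ V=14.3427 continue | (k=6,j=4): S=91.1046, (K−S)⁺=0.0000, hold=4.4716 ⇒ V=4.4716 continue | (k=6,j=5): S=113.6993, (K−S)⁺=0.0000, hold=0.5897 ⇒ V=0.5897 continue | (k=6,j=6): S=141.8977, (K−S)⁺=0.0000, hold=0.0000 ⇒ V=0.0000 continue  boundary S*=58.4932
step 5: (k=5,j=0): S=41.9546, (K−S)⁺=44.5054, hold=43.9171 ⇒ V=44.5054 exercise | (k=5,j=1): S=52.3596, (K−S)⁺=34.1004, hold=33.5121 ⇒ V=34.1004 exercise | (k=5,j=2): S=65.3453, (K−S)⁺=21.1147, hold=20.9676 ⇒ V=21.1147 exercise | (k=5,j=3): S=81.5514, (K−S)⁺=4.9086, hold=9.3119 ⇒ V=9.3119 continue | (k=5,j=4): S=101.7769, (K−S)⁺=0.0000, hold=2.5011 ⇒ V=2.5011 continue | (k=5,j=5): S=127.0184, (K−S)⁺=0.0000, hold=0.2910 ⇒ V=0.2910 continue  boundary S*=65.3453
step 4: (k=4,j=0): S=46.8692, (K−S)⁺=39.5908, hold=39.0025 ⇒ V=39.5908 exercise | (k=4,j=1): S=58.4932, (K−S)⁺=27.9668, hold=27.3785 ⇒ V=27.9668 exercise | (k=4,j=2): S=73.0000, (K−S)⁺=13.4600, hold=15.0723 ⇒ V=15.0723 continue | (k=4,j=3): S=91.1046, (K−S)⁺=0.0000, hold=5.8447 ⇒ V=5.8447 continue | (k=4,j=4): S=113.6993, (K−S)⁺=0.0000, hold=1.3795 ⇒ V=1.3795 continue  boundary S*=58.4932
step 3: (k=3,j=0): S=52.3596, (K−S)⁺=34.1004, hold=33.5121 ⇒ V=34.1004 exercise | (k=3,j=1): S=65.3453, (K−S)⁺=21.1147, hold=21.3322 ⇒ V=21.3322 continue | (k=3,j=2): S=81.5514, (K−S)⁺=4.9086, hold=10.3581 ⇒ V=10.3581 continue | (k=3,j=3): S=101.7769, (K−S)⁺=0.0000, hold=3.5734 ⇒ V=3.5734 continue  boundary S*=52.3596
step 2: (k=2,j=0): S=58.4932, (K−S)⁺=27.9668, hold=27.4872 ⇒ V=27.9668 exercise | (k=2,j=1): S=73.0000, (K−S)⁺=13.4600, hold=15.7025 ⇒ V=15.7025 continue | (k=2,j=2): S=91.1046, (K−S)⁺=0.0000, hold=6.8968 ⇒ V=6.8968 continue  boundary S*=58.4932
step 1: (k=1,j=0): S=65.3453, (K−S)⁺=21.1147, hold=21.6472 ⇒ V=21.6472 continue | (k=1,j=1): S=81.5514, (K−S)⁺=4.9086, hold=11.1949 ⇒ V=11.1949 continue  boundary S*=-
step 0: (k=0,j=0): S=73.0000, (K−S)⁺=13.4600, hold=16.2761 ⇒ V=16.2761 continue  boundary S*=-

price = 16.2761
boundary = - - 58.4932 52.3596 58.4932 65.3453 58.4932 65.3453 73.0000
tree:
16.2761
21.6472 11.1949
27.9668 15.7025 6.8968
34.1004 21.3322 10.3581 3.5734
39.5908 27.9668 15.0723 5.8447 1.3795
44.5054 34.1004 21.1147 9.3119 2.5011 0.2910
48.9048 39.5908 27.9668 14.3427 4.4716 0.5897 0.0000
52.8428 44.5054 34.1004 21.1147 7.8520 1.1951 0.0000 0.0000
56.3679 48.9048 39.5908 27.9668 13.4600 2.4220 0.0000 0.0000 0.0000
59.5233 52.8428 44.5054 34.1004 21.1147 4.9086 0.0000 0.0000 0.0000 0.0000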